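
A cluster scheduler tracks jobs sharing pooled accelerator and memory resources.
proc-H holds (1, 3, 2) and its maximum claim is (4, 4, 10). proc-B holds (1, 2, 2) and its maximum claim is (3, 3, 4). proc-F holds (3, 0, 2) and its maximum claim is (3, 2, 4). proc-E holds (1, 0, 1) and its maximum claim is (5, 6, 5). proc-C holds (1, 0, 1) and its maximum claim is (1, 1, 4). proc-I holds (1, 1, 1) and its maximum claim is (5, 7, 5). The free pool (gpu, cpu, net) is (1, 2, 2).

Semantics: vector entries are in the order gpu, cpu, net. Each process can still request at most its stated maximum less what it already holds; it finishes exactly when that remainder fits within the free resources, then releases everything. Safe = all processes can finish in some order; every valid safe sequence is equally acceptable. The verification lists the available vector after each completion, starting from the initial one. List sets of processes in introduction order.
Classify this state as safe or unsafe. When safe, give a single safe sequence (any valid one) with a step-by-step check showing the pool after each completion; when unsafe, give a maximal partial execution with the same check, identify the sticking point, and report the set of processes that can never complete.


The state is UNSAFE.
Key observation: after proc-F, proc-B, proc-C the pool peaks at (6, 4, 7), and each blocked process is short somewhere: proc-H on net; proc-E on cpu; proc-I on cpu.
A maximal execution: proc-F, proc-B, proc-C — then nothing else fits. Verifying each step:
  pool = (1, 2, 2)
  proc-F: need (0, 2, 2) fits (1, 2, 2); releases (3, 0, 2), pool now (4, 2, 4)
  proc-B: need (2, 1, 2) fits (4, 2, 4); releases (1, 2, 2), pool now (5, 4, 6)
  proc-C: need (0, 1, 3) fits (5, 4, 6); releases (1, 0, 1), pool now (6, 4, 7)
  proc-H cannot run: need (3, 1, 8) vs free (6, 4, 7) (insufficient net)
  proc-E cannot run: need (4, 6, 4) vs free (6, 4, 7) (insufficient cpu)
  proc-I cannot run: need (4, 6, 4) vs free (6, 4, 7) (insufficient cpu)
Permanently blocked: proc-H, proc-E and proc-I.


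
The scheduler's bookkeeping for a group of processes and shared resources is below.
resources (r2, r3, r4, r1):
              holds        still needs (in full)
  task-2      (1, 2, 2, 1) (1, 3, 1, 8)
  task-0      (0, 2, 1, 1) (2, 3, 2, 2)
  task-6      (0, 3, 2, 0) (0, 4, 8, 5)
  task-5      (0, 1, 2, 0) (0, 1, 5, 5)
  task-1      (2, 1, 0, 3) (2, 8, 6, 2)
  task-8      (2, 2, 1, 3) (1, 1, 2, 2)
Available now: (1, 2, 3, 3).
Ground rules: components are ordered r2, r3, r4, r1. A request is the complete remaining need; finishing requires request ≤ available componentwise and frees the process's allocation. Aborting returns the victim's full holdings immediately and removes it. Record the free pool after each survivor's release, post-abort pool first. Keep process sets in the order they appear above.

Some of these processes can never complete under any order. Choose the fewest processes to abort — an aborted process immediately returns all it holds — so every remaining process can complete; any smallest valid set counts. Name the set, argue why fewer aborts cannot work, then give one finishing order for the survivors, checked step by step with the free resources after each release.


The answer: abort task-2.
Key observation: task-6 was stuck for good until task-2 gave back (1, 2, 2, 1); in the order shown it finishes at step 3.
No smaller set exists: with zero aborts the deadlock remains.
One survivor order: task-0, task-5, task-6, task-1, task-8. Step-by-step check (post-abort pool first):
  pool = (2, 4, 5, 4)
  run task-0 (needs (2, 3, 2, 2), free (2, 4, 5, 4)); after release of (0, 2, 1, 1) the pool is (2, 6, 6, 5)
  run task-5 (needs (0, 1, 5, 5), free (2, 6, 6, 5)); after release of (0, 1, 2, 0) the pool is (2, 7, 8, 5)
  run task-6 (needs (0, 4, 8, 5), free (2, 7, 8, 5)); after release of (0, 3, 2, 0) the pool is (2, 10, 10, 5)
  run task-1 (needs (2, 8, 6, 2), free (2, 10, 10, 5)); after release of (2, 1, 0, 3) the pool is (4, 11, 10, 8)
  run task-8 (needs (1, 1, 2, 2), free (4, 11, 10, 8)); after release of (2, 2, 1, 3) the pool is (6, 13, 11, 11)


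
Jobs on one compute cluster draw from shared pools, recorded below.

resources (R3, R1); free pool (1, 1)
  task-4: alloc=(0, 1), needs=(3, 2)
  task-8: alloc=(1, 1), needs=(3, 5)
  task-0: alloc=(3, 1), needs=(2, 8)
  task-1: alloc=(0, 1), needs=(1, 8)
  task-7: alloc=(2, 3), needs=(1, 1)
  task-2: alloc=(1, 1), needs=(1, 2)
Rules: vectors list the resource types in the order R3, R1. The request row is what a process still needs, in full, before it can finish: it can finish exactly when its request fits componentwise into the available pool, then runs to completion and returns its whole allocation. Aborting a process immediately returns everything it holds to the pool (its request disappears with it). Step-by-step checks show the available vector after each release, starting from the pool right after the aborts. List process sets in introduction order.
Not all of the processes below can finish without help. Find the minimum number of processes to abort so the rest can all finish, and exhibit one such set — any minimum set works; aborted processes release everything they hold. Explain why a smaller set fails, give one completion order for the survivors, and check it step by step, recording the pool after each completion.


The answer: abort task-1.
Key observation: task-0 had no path to completion before; after the abort of task-1 ((0, 1) returned), step 5 is where it fits.
Minimality: the empty abort set fails — the state is deadlocked as it stands.
Survivors finish in the order: task-7, task-2, task-4, task-8, task-0. Verifying each step (pool after the aborts first):
  pool = (1, 2)
  task-7 needs (1, 1) <= (1, 2) -> finishes; pool += (2, 3) = (3, 5)
  task-2 needs (1, 2) <= (3, 5) -> finishes; pool += (1, 1) = (4, 6)
  task-4 needs (3, 2) <= (4, 6) -> finishes; pool += (0, 1) = (4, 7)
  task-8 needs (3, 5) <= (4, 7) -> finishes; pool += (1, 1) = (5, 8)
  task-0 needs (2, 8) <= (5, 8) -> finishes; pool += (3, 1) = (8, 9)


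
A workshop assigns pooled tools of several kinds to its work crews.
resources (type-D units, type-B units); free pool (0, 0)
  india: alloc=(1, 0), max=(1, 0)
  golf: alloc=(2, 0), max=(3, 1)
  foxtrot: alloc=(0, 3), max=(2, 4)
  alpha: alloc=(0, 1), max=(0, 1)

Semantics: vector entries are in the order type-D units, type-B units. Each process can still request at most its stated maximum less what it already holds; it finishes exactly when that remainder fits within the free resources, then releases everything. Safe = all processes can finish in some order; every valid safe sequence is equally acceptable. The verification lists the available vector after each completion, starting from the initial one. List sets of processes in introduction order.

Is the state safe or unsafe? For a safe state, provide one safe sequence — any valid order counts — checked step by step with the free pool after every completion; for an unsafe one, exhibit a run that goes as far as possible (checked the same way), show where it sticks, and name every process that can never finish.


SAFE. One safe sequence: india, alpha, golf, foxtrot.
Key observation: reading the order forward, golf is the first process whose need (1, 1) meets the free pool (1, 1) exactly on a resource it requests.
Step-by-step check:
  pool = (0, 0)
  run india (needs (0, 0), free (0, 0)); after release of (1, 0) the pool is (1, 0)
  run alpha (needs (0, 0), free (1, 0)); after release of (0, 1) the pool is (1, 1)
  run golf (needs (1, 1), free (1, 1)); after release of (2, 0) the pool is (3, 1)
  run foxtrot (needs (2, 1), free (3, 1)); after release of (0, 3) the pool is (3, 4)


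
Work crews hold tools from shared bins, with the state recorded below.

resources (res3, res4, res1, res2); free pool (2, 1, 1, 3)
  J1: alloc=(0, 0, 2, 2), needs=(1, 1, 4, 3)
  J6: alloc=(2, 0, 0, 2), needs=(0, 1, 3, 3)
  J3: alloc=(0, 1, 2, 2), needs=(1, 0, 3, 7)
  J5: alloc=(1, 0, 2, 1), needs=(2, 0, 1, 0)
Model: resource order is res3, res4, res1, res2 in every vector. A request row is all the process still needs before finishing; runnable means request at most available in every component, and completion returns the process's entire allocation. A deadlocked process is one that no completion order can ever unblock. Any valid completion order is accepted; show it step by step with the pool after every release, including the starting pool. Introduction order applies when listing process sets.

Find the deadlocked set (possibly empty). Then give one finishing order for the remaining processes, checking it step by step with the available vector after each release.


Deadlocked set: J1 and J3.
Key observation: after J5, J6 the pool peaks at (5, 1, 3, 6), and each blocked process is short somewhere: J1 on res1; J3 on res2.
A valid finishing order for the others: J5, J6. Verifying each step:
  pool = (2, 1, 1, 3)
  J5 needs (2, 0, 1, 0) <= (2, 1, 1, 3) -> finishes; pool += (1, 0, 2, 1) = (3, 1, 3, 4)
  J6 needs (0, 1, 3, 3) <= (3, 1, 3, 4) -> finishes; pool += (2, 0, 0, 2) = (5, 1, 3, 6)
The stuck group stays short no matter what:
  J1 cannot run: need (1, 1, 4, 3) vs free (5, 1, 3, 6) (insufficient res1)
  J3 cannot run: need (1, 0, 3, 7) vs free (5, 1, 3, 6) (insufficient res2)


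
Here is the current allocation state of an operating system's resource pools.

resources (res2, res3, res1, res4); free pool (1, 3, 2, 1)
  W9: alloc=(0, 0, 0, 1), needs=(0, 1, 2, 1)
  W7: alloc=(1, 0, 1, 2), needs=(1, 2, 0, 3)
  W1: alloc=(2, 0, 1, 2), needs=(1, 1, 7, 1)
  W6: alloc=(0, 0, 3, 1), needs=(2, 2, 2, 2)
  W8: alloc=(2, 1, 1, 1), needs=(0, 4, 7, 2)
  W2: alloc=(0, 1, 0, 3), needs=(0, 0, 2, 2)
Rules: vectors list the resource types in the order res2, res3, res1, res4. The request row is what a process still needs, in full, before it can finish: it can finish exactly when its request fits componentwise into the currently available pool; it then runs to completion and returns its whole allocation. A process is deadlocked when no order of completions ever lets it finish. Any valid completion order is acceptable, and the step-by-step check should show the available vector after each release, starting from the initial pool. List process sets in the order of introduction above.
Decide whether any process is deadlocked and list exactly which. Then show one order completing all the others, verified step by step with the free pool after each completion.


The deadlocked set is W1 and W8.
Key observation: res1 is the bottleneck — with W9, W2, W7, W6 done the pool holds (2, 4, 6, 8), short of every remaining need.
One completion order for the rest: W9, W2, W7, W6. Walking it through:
  pool = (1, 3, 2, 1)
  W9: need (0, 1, 2, 1) fits (1, 3, 2, 1); releases (0, 0, 0, 1), pool now (1, 3, 2, 2)
  W2: need (0, 0, 2, 2) fits (1, 3, 2, 2); releases (0, 1, 0, 3), pool now (1, 4, 2, 5)
  W7: need (1, 2, 0, 3) fits (1, 4, 2, 5); releases (1, 0, 1, 2), pool now (2, 4, 3, 7)
  W6: need (2, 2, 2, 2) fits (2, 4, 3, 7); releases (0, 0, 3, 1), pool now (2, 4, 6, 8)
The blocked processes can never fit:
  W1 still needs (1, 1, 7, 1) but only (2, 4, 6, 8) is free — short on res1
  W8 still needs (0, 4, 7, 2) but only (2, 4, 6, 8) is free — short on res1


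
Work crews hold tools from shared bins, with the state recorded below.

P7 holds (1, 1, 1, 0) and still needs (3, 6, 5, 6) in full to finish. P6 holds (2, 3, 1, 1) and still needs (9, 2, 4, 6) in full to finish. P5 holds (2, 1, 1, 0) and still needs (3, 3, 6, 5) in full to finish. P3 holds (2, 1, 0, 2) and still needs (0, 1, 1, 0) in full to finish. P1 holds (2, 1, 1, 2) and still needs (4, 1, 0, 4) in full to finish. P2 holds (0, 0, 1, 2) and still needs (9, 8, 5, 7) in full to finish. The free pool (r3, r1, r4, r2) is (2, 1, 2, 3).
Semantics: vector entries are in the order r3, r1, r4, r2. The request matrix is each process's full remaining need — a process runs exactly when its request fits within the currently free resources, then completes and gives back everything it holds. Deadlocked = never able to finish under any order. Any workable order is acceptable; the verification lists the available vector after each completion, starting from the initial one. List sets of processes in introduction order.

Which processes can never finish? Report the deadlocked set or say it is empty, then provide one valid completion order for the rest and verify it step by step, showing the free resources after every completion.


The deadlocked set is P7, P6, P5 and P2.
Key observation: P3, P1 can finish, but then (6, 3, 3, 7) is all there is, and the blocked group's r4 demands exceed it.
A valid finishing order for the others: P3, P1. Step-by-step check:
  pool = (2, 1, 2, 3)
  P3 needs (0, 1, 1, 0) <= (2, 1, 2, 3) -> finishes; pool += (2, 1, 0, 2) = (4, 2, 2, 5)
  P1 needs (4, 1, 0, 4) <= (4, 2, 2, 5) -> finishes; pool += (2, 1, 1, 2) = (6, 3, 3, 7)
The blocked processes can never fit:
  P7 still needs (3, 6, 5, 6) but only (6, 3, 3, 7) is free — short on r1 and r4
  P6 still needs (9, 2, 4, 6) but only (6, 3, 3, 7) is free — short on r3 and r4
  P5 still needs (3, 3, 6, 5) but only (6, 3, 3, 7) is free — short on r4
  P2 still needs (9, 8, 5, 7) but only (6, 3, 3, 7) is free — short on r3, r1 and r4


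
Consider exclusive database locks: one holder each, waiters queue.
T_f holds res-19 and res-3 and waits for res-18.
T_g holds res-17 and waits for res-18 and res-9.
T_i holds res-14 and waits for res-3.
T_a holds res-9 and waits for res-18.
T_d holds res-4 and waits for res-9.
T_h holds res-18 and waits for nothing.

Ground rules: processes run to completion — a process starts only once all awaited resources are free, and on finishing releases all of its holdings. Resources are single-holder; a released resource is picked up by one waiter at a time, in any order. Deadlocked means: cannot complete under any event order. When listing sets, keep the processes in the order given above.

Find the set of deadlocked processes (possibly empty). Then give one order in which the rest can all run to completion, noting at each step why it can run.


No process is deadlocked.
Key observation: every chain of waits terminates; starting from the processes that wait on nothing, all the rest unlock in turn.
One completion order for the rest: T_h, T_f, T_a, T_d, T_i, T_g.
Check, step by step:
  run T_h (it waits on nothing); releases res-18
  run T_f (all its waits — res-18 — are resolved); releases res-19 and res-3
  run T_a (all its waits — res-18 — are resolved); releases res-9
  run T_d (all its waits — res-9 — are resolved); releases res-4
  run T_i (all its waits — res-3 — are resolved); releases res-14
  run T_g (all its waits — res-18 and res-9 — are resolved); releases res-17


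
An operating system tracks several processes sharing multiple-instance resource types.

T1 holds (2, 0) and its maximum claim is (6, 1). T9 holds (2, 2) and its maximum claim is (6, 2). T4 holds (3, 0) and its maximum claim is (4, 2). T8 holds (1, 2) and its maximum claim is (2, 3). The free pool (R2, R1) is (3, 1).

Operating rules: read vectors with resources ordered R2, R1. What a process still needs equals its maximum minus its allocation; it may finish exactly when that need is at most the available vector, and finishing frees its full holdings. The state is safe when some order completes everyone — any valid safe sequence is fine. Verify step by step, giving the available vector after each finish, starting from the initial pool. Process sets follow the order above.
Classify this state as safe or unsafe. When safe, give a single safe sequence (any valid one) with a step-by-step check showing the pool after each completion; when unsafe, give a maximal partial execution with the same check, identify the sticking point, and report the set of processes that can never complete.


SAFE, for example via the order T8, T9, T1, T4.
Key observation: at T8 the run first touches a limit — (1, 1) against (3, 1), exact on a resource it actually requests.
Check, step by step:
  pool = (3, 1)
  run T8 (needs (1, 1), free (3, 1)); after release of (1, 2) the pool is (4, 3)
  run T9 (needs (4, 0), free (4, 3)); after release of (2, 2) the pool is (6, 5)
  run T1 (needs (4, 1), free (6, 5)); after release of (2, 0) the pool is (8, 5)
  run T4 (needs (1, 2), free (8, 5)); after release of (3, 0) the pool is (11, 5)


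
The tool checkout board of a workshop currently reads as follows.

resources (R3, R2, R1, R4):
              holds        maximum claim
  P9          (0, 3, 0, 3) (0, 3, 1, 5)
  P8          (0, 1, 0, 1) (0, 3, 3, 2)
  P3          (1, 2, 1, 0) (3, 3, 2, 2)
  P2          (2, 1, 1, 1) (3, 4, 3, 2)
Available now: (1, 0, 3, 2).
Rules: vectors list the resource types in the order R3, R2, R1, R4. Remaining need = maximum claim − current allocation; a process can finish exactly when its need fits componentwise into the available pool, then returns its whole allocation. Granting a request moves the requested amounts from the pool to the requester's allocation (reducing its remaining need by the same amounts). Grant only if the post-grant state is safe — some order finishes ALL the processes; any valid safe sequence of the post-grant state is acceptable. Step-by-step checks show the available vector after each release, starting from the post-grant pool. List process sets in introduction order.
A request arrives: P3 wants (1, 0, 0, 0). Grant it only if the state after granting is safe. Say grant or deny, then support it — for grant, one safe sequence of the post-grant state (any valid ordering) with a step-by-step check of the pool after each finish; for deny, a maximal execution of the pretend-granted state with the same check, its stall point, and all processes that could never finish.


DENY: after the grant no complete ordering would exist.
Key observation: the pool after P9, P8 is (0, 4, 3, 6); every surviving request exceeds it in R3, so progress ends there.
Pretend the grant happened; the run P9, P8 goes as far as possible. Check, step by step:
  pool = (0, 0, 3, 2)
  P9 needs (0, 0, 1, 2) <= (0, 0, 3, 2) -> finishes; pool += (0, 3, 0, 3) = (0, 3, 3, 5)
  P8 needs (0, 2, 3, 1) <= (0, 3, 3, 5) -> finishes; pool += (0, 1, 0, 1) = (0, 4, 3, 6)
  P3 still needs (1, 1, 1, 2) but only (0, 4, 3, 6) is free — short on R3
  P2 still needs (1, 3, 2, 1) but only (0, 4, 3, 6) is free — short on R3
Had the request been granted, P3 and P2 could never finish.


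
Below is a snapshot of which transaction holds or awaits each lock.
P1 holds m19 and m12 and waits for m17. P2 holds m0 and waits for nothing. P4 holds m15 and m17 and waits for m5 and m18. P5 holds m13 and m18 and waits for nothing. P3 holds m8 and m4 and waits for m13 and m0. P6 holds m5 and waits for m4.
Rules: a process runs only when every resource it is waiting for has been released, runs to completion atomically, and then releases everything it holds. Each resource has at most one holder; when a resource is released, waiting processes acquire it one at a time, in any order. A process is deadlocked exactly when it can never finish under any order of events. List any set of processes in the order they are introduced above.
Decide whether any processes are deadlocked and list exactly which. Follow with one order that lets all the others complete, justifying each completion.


No process is deadlocked.
Key observation: every chain of waits terminates; starting from the processes that wait on nothing, all the rest unlock in turn.
One completion order for the rest: P5, P2, P3, P6, P4, P1.
Walking it through:
  P5: no waits; runs immediately, freeing m13 and m18
  P2: no waits; runs immediately, freeing m0
  run P3 (all its waits — m13 and m0 — are resolved); releases m8 and m4
  run P6 (all its waits — m4 — are resolved); releases m5
  run P4 (all its waits — m5 and m18 — are resolved); releases m15 and m17
  run P1 (all its waits — m17 — are resolved); releases m19 and m12


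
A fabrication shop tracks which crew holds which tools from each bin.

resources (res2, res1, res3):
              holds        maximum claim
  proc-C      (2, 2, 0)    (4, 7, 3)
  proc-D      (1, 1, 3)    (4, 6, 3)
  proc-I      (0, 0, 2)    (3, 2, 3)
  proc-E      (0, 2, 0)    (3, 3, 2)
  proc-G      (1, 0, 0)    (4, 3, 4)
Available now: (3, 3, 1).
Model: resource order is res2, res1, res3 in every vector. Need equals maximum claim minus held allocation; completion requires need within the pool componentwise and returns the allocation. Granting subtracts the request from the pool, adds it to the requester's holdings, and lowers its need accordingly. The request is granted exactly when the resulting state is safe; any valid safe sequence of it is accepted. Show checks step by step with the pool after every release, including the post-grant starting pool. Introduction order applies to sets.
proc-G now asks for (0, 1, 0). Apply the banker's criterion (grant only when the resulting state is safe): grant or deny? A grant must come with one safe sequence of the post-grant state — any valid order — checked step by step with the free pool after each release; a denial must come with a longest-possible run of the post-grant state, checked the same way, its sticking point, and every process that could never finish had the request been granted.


DENY: after the grant no complete ordering would exist.
Key observation: after proc-I, proc-E the pool peaks at (3, 4, 3), and each blocked process is short somewhere: proc-C on res1; proc-D on res1; proc-G on res3.
Pretend the grant happened; the run proc-I, proc-E goes as far as possible. Check, step by step:
  pool = (3, 2, 1)
  run proc-I (needs (3, 2, 1), free (3, 2, 1)); after release of (0, 0, 2) the pool is (3, 2, 3)
  run proc-E (needs (3, 1, 2), free (3, 2, 3)); after release of (0, 2, 0) the pool is (3, 4, 3)
  blocked: proc-C wants (2, 5, 3), pool (3, 4, 3) — not enough res1
  blocked: proc-D wants (3, 5, 0), pool (3, 4, 3) — not enough res1
  blocked: proc-G wants (3, 2, 4), pool (3, 4, 3) — not enough res3
Had the request been granted, proc-C, proc-D and proc-G could never finish.


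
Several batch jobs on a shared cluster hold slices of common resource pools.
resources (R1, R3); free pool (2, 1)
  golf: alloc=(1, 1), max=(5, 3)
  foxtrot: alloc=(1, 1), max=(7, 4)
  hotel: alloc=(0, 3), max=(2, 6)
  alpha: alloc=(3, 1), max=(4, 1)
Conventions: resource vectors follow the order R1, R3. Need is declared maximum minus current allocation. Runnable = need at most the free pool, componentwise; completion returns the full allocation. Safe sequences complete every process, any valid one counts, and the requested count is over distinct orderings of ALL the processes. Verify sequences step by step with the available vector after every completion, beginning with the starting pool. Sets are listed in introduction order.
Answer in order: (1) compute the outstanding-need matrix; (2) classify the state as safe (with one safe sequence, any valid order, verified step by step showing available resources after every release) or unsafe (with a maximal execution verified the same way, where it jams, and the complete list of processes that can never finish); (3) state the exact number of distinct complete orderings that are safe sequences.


(1) Need matrix, components ordered R1, R3:
  golf: (4, 2)
  foxtrot: (6, 3)
  hotel: (2, 3)
  alpha: (1, 0)
(2) SAFE. One safe sequence: alpha, golf, foxtrot, hotel.
Key observation: golf is the earliest step where a requested resource binds exactly: need (4, 2), pool (5, 2) at its turn.
Verifying each step:
  pool = (2, 1)
  alpha: need (1, 0) fits (2, 1); releases (3, 1), pool now (5, 2)
  golf: need (4, 2) fits (5, 2); releases (1, 1), pool now (6, 3)
  foxtrot: need (6, 3) fits (6, 3); releases (1, 1), pool now (7, 4)
  hotel: need (2, 3) fits (7, 4); releases (0, 3), pool now (7, 7)
(3) Precisely 2 of the possible complete orderings are safe sequences.


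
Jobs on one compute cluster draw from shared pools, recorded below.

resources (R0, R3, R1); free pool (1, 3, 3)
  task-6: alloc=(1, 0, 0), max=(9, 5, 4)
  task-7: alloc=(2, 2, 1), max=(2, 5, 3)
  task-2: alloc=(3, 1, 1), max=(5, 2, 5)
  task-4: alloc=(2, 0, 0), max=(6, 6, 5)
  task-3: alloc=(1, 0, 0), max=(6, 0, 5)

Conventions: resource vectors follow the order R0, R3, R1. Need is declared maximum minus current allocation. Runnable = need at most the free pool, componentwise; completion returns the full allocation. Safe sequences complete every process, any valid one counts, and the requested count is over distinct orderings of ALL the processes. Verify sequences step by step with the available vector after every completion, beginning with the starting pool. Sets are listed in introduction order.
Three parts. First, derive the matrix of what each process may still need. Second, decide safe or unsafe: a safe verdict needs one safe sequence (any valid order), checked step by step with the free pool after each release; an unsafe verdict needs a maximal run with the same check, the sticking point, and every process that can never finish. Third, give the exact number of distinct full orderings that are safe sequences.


(1) Outstanding need per process (order R0, R3, R1):
  task-6: (8, 5, 4)
  task-7: (0, 3, 2)
  task-2: (2, 1, 4)
  task-4: (4, 6, 5)
  task-3: (5, 0, 5)
(2) The state is SAFE; one workable sequence: task-7, task-2, task-3, task-4, task-6.
Key observation: task-7 is the earliest step where a requested resource binds exactly: need (0, 3, 2), pool (1, 3, 3) at its turn.
Verifying each step:
  pool = (1, 3, 3)
  run task-7 (needs (0, 3, 2), free (1, 3, 3)); after release of (2, 2, 1) the pool is (3, 5, 4)
  run task-2 (needs (2, 1, 4), free (3, 5, 4)); after release of (3, 1, 1) the pool is (6, 6, 5)
  run task-3 (needs (5, 0, 5), free (6, 6, 5)); after release of (1, 0, 0) the pool is (7, 6, 5)
  run task-4 (needs (4, 6, 5), free (7, 6, 5)); after release of (2, 0, 0) the pool is (9, 6, 5)
  run task-6 (needs (8, 5, 4), free (9, 6, 5)); after release of (1, 0, 0) the pool is (10, 6, 5)
(3) Exactly 3 of the possible complete orderings are safe sequences.


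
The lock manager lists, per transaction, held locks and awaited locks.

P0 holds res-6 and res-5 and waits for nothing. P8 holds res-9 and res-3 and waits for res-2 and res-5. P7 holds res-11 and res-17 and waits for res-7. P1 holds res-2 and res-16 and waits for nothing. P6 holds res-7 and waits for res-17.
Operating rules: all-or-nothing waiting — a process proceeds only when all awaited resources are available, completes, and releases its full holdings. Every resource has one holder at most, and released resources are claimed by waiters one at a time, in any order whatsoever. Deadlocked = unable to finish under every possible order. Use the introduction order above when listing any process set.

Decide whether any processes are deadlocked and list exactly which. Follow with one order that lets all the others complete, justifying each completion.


Deadlocked set: P7 and P6.
Key observation: the wait chain closes on itself along P7 -> P6 -> P7; no other process is dragged down with it.
The rest can finish in the order P0, P1, P8.
Step-by-step check:
  P0: no waits; runs immediately, freeing res-6 and res-5
  P1: no waits; runs immediately, freeing res-2 and res-16
  P8 waits on res-2 and res-5 — all released -> runs and releases res-9 and res-3


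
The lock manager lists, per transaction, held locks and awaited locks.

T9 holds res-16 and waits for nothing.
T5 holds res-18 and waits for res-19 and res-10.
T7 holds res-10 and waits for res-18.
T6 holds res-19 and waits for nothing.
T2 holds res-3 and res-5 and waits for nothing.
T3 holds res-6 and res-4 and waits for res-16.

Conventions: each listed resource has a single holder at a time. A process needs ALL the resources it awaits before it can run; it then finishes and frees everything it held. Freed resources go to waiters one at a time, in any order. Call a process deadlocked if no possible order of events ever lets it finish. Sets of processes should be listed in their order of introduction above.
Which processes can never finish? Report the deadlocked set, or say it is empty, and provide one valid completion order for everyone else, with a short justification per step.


Deadlocked set: T5 and T7.
Key observation: the wait chain closes on itself along T5 -> T7 -> T5; no other process is dragged down with it.
One completion order for the rest: T9, T6, T3, T2.
Verifying each step:
  T9 waits on nothing -> runs at once and releases res-16
  T6 waits on nothing -> runs at once and releases res-19
  run T3 (all its waits — res-16 — are resolved); releases res-6 and res-4
  T2 waits on nothing -> runs at once and releases res-3 and res-5


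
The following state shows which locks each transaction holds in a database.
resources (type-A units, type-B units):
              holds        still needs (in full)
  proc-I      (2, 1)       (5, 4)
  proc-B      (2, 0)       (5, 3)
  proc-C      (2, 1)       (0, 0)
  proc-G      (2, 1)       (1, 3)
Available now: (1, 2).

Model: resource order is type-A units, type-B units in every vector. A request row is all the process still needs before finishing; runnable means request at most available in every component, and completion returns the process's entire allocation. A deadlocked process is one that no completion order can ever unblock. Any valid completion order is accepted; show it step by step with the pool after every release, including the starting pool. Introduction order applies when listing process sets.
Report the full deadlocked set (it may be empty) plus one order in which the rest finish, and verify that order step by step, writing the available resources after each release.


Nothing here is deadlocked.
Key observation: beginning at proc-C, releases accumulate fast enough that every process eventually fits.
The rest can finish in the order proc-C, proc-G, proc-I, proc-B. Walking it through:
  pool = (1, 2)
  run proc-C (needs (0, 0), free (1, 2)); after release of (2, 1) the pool is (3, 3)
  run proc-G (needs (1, 3), free (3, 3)); after release of (2, 1) the pool is (5, 4)
  run proc-I (needs (5, 4), free (5, 4)); after release of (2, 1) the pool is (7, 5)
  run proc-B (needs (5, 3), free (7, 5)); after release of (2, 0) the pool is (9, 5)


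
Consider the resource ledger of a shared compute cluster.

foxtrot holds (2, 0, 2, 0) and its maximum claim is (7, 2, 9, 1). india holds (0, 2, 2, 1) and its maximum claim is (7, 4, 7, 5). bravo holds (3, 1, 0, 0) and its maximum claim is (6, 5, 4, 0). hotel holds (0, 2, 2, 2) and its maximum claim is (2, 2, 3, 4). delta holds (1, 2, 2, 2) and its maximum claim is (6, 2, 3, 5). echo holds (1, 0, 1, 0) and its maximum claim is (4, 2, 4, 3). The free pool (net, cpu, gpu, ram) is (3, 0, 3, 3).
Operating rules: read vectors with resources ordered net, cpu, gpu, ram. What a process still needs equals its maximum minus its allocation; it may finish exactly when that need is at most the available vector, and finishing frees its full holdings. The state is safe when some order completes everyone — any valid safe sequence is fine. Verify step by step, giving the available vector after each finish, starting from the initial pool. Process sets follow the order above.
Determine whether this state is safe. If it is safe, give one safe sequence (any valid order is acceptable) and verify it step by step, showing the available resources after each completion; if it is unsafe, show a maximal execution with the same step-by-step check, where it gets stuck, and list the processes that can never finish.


UNSAFE.
Key observation: after hotel, echo the pool peaks at (4, 2, 6, 5), and each blocked process is short somewhere: foxtrot on net, gpu; india on net; bravo on cpu; delta on net.
Going as far as possible: hotel, echo; after that, nothing fits. Walking it through:
  pool = (3, 0, 3, 3)
  run hotel (needs (2, 0, 1, 2), free (3, 0, 3, 3)); after release of (0, 2, 2, 2) the pool is (3, 2, 5, 5)
  run echo (needs (3, 2, 3, 3), free (3, 2, 5, 5)); after release of (1, 0, 1, 0) the pool is (4, 2, 6, 5)
  foxtrot still needs (5, 2, 7, 1) but only (4, 2, 6, 5) is free — short on net and gpu
  india still needs (7, 2, 5, 4) but only (4, 2, 6, 5) is free — short on net
  bravo still needs (3, 4, 4, 0) but only (4, 2, 6, 5) is free — short on cpu
  delta still needs (5, 0, 1, 3) but only (4, 2, 6, 5) is free — short on net
Permanently blocked: foxtrot, india, bravo and delta.


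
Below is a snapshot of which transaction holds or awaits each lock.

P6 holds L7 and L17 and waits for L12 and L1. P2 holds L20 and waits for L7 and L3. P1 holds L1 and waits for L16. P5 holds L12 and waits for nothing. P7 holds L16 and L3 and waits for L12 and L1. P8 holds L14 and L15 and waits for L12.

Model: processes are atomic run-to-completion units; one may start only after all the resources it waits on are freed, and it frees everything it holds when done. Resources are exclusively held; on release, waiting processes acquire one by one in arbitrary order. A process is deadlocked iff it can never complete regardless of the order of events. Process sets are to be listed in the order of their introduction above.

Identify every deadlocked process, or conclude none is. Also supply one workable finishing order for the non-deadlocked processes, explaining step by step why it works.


The deadlocked set is P6, P2, P1 and P7.
Key observation: P1 -> P7 -> P1 is a circular wait — nothing in it can go first; P6 and P2 wait into the deadlock from upstream.
One completion order for the rest: P5, P8.
Check, step by step:
  P5 waits on nothing -> runs at once and releases L12
  P8 waits on L12 — all released -> runs and releases L14 and L15


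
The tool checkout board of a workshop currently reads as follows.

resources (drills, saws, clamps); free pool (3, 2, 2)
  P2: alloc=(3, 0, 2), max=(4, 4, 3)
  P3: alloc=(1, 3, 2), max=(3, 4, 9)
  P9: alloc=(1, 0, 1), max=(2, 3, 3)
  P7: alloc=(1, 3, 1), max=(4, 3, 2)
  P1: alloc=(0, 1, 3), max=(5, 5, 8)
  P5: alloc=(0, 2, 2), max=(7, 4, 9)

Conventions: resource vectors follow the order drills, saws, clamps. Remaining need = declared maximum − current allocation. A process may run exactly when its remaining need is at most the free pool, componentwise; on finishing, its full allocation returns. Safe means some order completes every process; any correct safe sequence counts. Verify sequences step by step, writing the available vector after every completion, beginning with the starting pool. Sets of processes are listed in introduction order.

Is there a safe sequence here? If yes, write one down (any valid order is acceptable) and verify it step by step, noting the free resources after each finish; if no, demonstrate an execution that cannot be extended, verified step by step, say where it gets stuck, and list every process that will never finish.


SAFE, for example via the order P7, P2, P1, P5, P9, P3.
Key observation: the first exact fit in this order is P7 — it needs (3, 0, 1) with (3, 2, 2) free, meeting a requested resource to the last unit.
Walking it through:
  pool = (3, 2, 2)
  run P7 (needs (3, 0, 1), free (3, 2, 2)); after release of (1, 3, 1) the pool is (4, 5, 3)
  run P2 (needs (1, 4, 1), free (4, 5, 3)); after release of (3, 0, 2) the pool is (7, 5, 5)
  run P1 (needs (5, 4, 5), free (7, 5, 5)); after release of (0, 1, 3) the pool is (7, 6, 8)
  run P5 (needs (7, 2, 7), free (7, 6, 8)); after release of (0, 2, 2) the pool is (7, 8, 10)
  run P9 (needs (1, 3, 2), free (7, 8, 10)); after release of (1, 0, 1) the pool is (8, 8, 11)
  run P3 (needs (2, 1, 7), free (8, 8, 11)); after release of (1, 3, 2) the pool is (9, 11, 13)


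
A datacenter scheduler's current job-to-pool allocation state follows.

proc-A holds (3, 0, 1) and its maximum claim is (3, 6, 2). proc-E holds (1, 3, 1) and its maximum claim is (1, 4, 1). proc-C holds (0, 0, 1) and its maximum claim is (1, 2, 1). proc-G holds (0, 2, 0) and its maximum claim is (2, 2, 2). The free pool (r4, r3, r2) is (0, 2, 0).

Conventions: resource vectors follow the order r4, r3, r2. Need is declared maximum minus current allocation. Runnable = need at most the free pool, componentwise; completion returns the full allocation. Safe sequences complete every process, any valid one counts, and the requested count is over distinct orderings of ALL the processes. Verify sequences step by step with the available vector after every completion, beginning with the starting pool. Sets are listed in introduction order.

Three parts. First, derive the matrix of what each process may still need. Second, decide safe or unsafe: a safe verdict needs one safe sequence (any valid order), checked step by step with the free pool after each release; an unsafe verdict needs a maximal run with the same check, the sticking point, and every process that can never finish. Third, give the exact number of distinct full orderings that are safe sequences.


(1) Need matrix, components ordered r4, r3, r2:
  proc-A: (0, 6, 1)
  proc-E: (0, 1, 0)
  proc-C: (1, 2, 0)
  proc-G: (2, 0, 2)
(2) UNSAFE.
Key observation: after proc-E, proc-C the pool peaks at (1, 5, 2), and each blocked process is short somewhere: proc-A on r3; proc-G on r4.
Going as far as possible: proc-E, proc-C; after that, nothing fits. Check, step by step:
  pool = (0, 2, 0)
  proc-E: need (0, 1, 0) fits (0, 2, 0); releases (1, 3, 1), pool now (1, 5, 1)
  proc-C: need (1, 2, 0) fits (1, 5, 1); releases (0, 0, 1), pool now (1, 5, 2)
  proc-A cannot run: need (0, 6, 1) vs free (1, 5, 2) (insufficient r3)
  proc-G cannot run: need (2, 0, 2) vs free (1, 5, 2) (insufficient r4)
Processes that can never finish: proc-A and proc-G.
(3) Precisely 0 of the possible complete orderings are safe sequences.


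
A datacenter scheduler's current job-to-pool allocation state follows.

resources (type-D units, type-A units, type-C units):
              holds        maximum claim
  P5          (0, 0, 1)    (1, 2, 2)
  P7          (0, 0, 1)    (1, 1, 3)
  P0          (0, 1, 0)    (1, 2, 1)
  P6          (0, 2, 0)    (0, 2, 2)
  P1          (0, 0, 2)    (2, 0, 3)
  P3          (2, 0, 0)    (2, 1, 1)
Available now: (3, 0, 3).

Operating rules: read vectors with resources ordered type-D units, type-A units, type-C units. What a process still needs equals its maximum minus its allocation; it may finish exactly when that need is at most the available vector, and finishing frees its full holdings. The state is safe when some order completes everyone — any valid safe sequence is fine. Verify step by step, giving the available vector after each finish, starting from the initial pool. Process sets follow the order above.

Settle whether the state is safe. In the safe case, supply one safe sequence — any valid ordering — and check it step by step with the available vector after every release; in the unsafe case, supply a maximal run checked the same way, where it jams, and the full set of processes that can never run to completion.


SAFE — a valid safe sequence is P6, P7, P5, P1, P3, P0.
Key observation: the first exact fit in this order is P5 — it needs (1, 2, 1) with (3, 2, 4) free, meeting a requested resource to the last unit.
Verifying each step:
  pool = (3, 0, 3)
  P6: need (0, 0, 2) fits (3, 0, 3); releases (0, 2, 0), pool now (3, 2, 3)
  P7: need (1, 1, 2) fits (3, 2, 3); releases (0, 0, 1), pool now (3, 2, 4)
  P5: need (1, 2, 1) fits (3, 2, 4); releases (0, 0, 1), pool now (3, 2, 5)
  P1: need (2, 0, 1) fits (3, 2, 5); releases (0, 0, 2), pool now (3, 2, 7)
  P3: need (0, 1, 1) fits (3, 2, 7); releases (2, 0, 0), pool now (5, 2, 7)
  P0: need (1, 1, 1) fits (5, 2, 7); releases (0, 1, 0), pool now (5, 3, 7)


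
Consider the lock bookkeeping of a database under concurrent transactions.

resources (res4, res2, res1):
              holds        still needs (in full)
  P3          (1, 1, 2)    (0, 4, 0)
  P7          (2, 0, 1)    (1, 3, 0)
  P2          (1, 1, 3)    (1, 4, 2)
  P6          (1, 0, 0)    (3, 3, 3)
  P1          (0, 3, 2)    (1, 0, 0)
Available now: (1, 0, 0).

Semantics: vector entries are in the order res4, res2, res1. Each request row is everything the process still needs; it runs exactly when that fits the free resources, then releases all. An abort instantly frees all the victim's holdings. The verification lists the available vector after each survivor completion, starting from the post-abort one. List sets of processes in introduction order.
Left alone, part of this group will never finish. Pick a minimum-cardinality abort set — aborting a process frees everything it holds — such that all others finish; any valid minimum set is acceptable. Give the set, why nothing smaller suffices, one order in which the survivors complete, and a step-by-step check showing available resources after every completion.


Abort P2.
Key observation: P3 could never have finished before the abort; with (1, 1, 3) returned by P2, it fits at step 2.
Minimality: the empty abort set fails — the state is deadlocked as it stands.
The survivors complete as P1, P3, P6, P7. Step-by-step check (starting from the post-abort pool):
  pool = (2, 1, 3)
  P1 needs (1, 0, 0) <= (2, 1, 3) -> finishes; pool += (0, 3, 2) = (2, 4, 5)
  P3 needs (0, 4, 0) <= (2, 4, 5) -> finishes; pool += (1, 1, 2) = (3, 5, 7)
  P6 needs (3, 3, 3) <= (3, 5, 7) -> finishes; pool += (1, 0, 0) = (4, 5, 7)
  P7 needs (1, 3, 0) <= (4, 5, 7) -> finishes; pool += (2, 0, 1) = (6, 5, 8)
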